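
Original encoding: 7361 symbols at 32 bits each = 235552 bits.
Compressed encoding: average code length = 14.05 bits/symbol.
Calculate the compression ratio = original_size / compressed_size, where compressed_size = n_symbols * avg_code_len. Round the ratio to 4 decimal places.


original_size = n_symbols * orig_bits = 7361 * 32 = 235552 bits
compressed_size = n_symbols * avg_code_len = 7361 * 14.05 = 103422.05 bits
ratio = original_size / compressed_size = 235552 / 103422.05 = 2.2776

Compression ratio = 2.2776


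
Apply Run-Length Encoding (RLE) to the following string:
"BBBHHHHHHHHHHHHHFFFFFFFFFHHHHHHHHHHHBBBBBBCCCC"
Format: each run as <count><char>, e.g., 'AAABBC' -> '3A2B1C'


Scanning runs left to right:
  i=0: run of 'B' x 3 -> '3B'
  i=3: run of 'H' x 13 -> '13H'
  i=16: run of 'F' x 9 -> '9F'
  i=25: run of 'H' x 11 -> '11H'
  i=36: run of 'B' x 6 -> '6B'
  i=42: run of 'C' x 4 -> '4C'

RLE = 3B13H9F11H6B4C


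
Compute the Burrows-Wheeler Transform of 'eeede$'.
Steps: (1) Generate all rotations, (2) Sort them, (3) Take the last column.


Rotations (sorted):
  0: $eeede -> last char: e
  1: de$eee -> last char: e
  2: e$eeed -> last char: d
  3: ede$ee -> last char: e
  4: eede$e -> last char: e
  5: eeede$ -> last char: $


BWT = eedee$


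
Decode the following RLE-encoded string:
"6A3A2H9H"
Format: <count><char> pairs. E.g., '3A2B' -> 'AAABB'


Expanding each <count><char> pair:
  6A -> 'AAAAAA'
  3A -> 'AAA'
  2H -> 'HH'
  9H -> 'HHHHHHHHH'

Decoded = AAAAAAAAAHHHHHHHHHHH


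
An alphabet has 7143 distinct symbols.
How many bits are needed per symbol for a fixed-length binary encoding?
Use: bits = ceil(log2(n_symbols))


log2(7143) = 12.8023
Bracket: 2^12 = 4096 < 7143 <= 2^13 = 8192
So ceil(log2(7143)) = 13

bits = ceil(log2(7143)) = ceil(12.8023) = 13 bits


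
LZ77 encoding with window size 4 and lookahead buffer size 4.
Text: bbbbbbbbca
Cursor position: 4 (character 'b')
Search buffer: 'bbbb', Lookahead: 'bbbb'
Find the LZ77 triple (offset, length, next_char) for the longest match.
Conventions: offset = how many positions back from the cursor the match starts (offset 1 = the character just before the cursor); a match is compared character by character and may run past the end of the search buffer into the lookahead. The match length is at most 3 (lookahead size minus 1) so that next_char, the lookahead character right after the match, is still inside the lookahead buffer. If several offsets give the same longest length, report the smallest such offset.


Try each offset into the search buffer:
  offset=1 (pos 3, char 'b'): match length 3
  offset=2 (pos 2, char 'b'): match length 3
  offset=3 (pos 1, char 'b'): match length 3
  offset=4 (pos 0, char 'b'): match length 3
Longest match has length 3, found at offsets 1, 2, 3, 4; take the smallest, offset 1.
next_char = character at position 4 + 3 = 7 -> 'b'

Best match: offset=1, length=3 (matching 'bbb' starting at position 3)
LZ77 triple: (1, 3, 'b')


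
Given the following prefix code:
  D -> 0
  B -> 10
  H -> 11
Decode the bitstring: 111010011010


Decoding step by step:
Bits 11 -> H
Bits 10 -> B
Bits 10 -> B
Bits 0 -> D
Bits 11 -> H
Bits 0 -> D
Bits 10 -> B


Decoded message: HBBDHDB


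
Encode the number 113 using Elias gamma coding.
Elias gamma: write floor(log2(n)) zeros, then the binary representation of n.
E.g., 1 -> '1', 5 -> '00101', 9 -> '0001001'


num_bits = floor(log2(113)) + 1 = 7
leading_zeros = num_bits - 1 = 6
binary(113) = 1110001

Elias gamma(113) = '000000' + '1110001' = 0000001110001 (13 bits)


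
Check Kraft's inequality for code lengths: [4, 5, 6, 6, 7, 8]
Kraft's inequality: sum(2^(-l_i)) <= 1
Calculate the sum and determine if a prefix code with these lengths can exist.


Sum = 2^(-4) + 2^(-5) + 2^(-6) + 2^(-6) + 2^(-7) + 2^(-8)
    = 0.0625 + 0.03125 + 0.015625 + 0.015625 + 0.0078125 + 0.00390625
    = 35/256 = 0.13671875
Since 0.13671875 <= 1, Kraft's inequality IS satisfied.
A prefix code with these lengths CAN exist.

Kraft sum = 0.13671875. Satisfied.


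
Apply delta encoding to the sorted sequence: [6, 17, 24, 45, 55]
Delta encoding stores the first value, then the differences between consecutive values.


First value: 6
Deltas:
  17 - 6 = 11
  24 - 17 = 7
  45 - 24 = 21
  55 - 45 = 10


Delta encoded: [6, 11, 7, 21, 10]


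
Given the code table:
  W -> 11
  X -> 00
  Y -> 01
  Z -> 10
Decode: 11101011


Decoding:
11 -> W
10 -> Z
10 -> Z
11 -> W


Result: WZZW


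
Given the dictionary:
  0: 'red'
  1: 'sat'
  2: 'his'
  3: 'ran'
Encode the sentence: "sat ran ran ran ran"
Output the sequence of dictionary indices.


Look up each word in the dictionary:
  'sat' -> 1
  'ran' -> 3
  'ran' -> 3
  'ran' -> 3
  'ran' -> 3

Encoded: [1, 3, 3, 3, 3]


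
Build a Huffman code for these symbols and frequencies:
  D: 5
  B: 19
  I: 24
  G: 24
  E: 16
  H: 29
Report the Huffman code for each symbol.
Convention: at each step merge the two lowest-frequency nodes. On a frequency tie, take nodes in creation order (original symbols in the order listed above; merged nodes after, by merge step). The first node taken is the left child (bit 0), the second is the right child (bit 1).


Huffman tree construction:
Step 1: Merge D(5) + E(16) = 21
Step 2: Merge B(19) + (D+E)(21) = 40
Step 3: Merge I(24) + G(24) = 48
Step 4: Merge H(29) + (B+(D+E))(40) = 69
Step 5: Merge (I+G)(48) + (H+(B+(D+E)))(69) = 117
Read each symbol's code off the tree from the root (left child = 0, right child = 1).

Codes:
  D: 1110 (length 4)
  B: 110 (length 3)
  I: 00 (length 2)
  G: 01 (length 2)
  E: 1111 (length 4)
  H: 10 (length 2)
Average code length: 295/117 = 2.5214 bits/symbol


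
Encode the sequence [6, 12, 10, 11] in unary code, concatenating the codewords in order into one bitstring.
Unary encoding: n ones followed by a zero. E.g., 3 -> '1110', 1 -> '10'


Encode each number as n ones followed by a terminating 0:
  6 -> 1111110 (7 bits)
  12 -> 1111111111110 (13 bits)
  10 -> 11111111110 (11 bits)
  11 -> 111111111110 (12 bits)
Total length = 7 + 13 + 11 + 12 = 43 bits.

Unary([6, 12, 10, 11]) = 1111110111111111111011111111110111111111110 (43 bits)


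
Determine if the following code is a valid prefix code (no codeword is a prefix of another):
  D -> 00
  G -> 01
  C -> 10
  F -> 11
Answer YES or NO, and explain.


Checking each pair (does one codeword prefix another?):
  D='00' vs G='01': no prefix
  D='00' vs C='10': no prefix
  D='00' vs F='11': no prefix
  G='01' vs D='00': no prefix
  G='01' vs C='10': no prefix
  G='01' vs F='11': no prefix
  C='10' vs D='00': no prefix
  C='10' vs G='01': no prefix
  C='10' vs F='11': no prefix
  F='11' vs D='00': no prefix
  F='11' vs G='01': no prefix
  F='11' vs C='10': no prefix
No violation found over all pairs.

YES -- this is a valid prefix code. No codeword is a prefix of any other codeword.


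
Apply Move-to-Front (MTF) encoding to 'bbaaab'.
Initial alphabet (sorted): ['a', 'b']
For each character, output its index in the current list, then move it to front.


MTF encoding:
'b': index 1 in ['a', 'b'] -> ['b', 'a']
'b': index 0 in ['b', 'a'] -> ['b', 'a']
'a': index 1 in ['b', 'a'] -> ['a', 'b']
'a': index 0 in ['a', 'b'] -> ['a', 'b']
'a': index 0 in ['a', 'b'] -> ['a', 'b']
'b': index 1 in ['a', 'b'] -> ['b', 'a']


Output: [1, 0, 1, 0, 0, 1]


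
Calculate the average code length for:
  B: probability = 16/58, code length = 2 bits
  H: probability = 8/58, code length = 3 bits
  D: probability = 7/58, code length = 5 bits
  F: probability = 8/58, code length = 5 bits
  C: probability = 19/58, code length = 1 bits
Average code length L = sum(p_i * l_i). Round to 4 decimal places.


Weighted contributions p_i * l_i:
  B: (16/58) * 2 = 32/58
  H: (8/58) * 3 = 24/58
  D: (7/58) * 5 = 35/58
  F: (8/58) * 5 = 40/58
  C: (19/58) * 1 = 19/58
Sum = (32 + 24 + 35 + 40 + 19)/58 = 150/58

L = 150/58 = 2.5862 bits/symbol


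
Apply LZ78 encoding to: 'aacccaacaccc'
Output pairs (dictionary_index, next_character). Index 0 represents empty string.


LZ78 encoding steps:
Dictionary: {0: ''}
Step 1: w='' (idx 0), next='a' -> output (0, 'a'), add 'a' as idx 1
Step 2: w='a' (idx 1), next='c' -> output (1, 'c'), add 'ac' as idx 2
Step 3: w='' (idx 0), next='c' -> output (0, 'c'), add 'c' as idx 3
Step 4: w='c' (idx 3), next='a' -> output (3, 'a'), add 'ca' as idx 4
Step 5: w='ac' (idx 2), next='a' -> output (2, 'a'), add 'aca' as idx 5
Step 6: w='c' (idx 3), next='c' -> output (3, 'c'), add 'cc' as idx 6
Step 7: w='c' (idx 3), end of input -> output (3, '')


Encoded: [(0, 'a'), (1, 'c'), (0, 'c'), (3, 'a'), (2, 'a'), (3, 'c'), (3, '')]


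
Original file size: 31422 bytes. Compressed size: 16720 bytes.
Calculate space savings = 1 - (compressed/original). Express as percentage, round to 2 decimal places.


ratio = compressed/original = 16720/31422 = 0.532111
savings = 1 - ratio = 1 - 0.532111 = 0.467889
as a percentage: 0.467889 * 100 = 46.79%

Space savings = 1 - 16720/31422 = 46.79%


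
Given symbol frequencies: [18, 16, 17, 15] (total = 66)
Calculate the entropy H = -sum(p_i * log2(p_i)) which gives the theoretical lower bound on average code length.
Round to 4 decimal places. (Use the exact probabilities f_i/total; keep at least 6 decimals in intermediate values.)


Per-symbol terms -p_i * log2(p_i) with p_i = f_i/66:
  p = 18/66 = 0.272727: log2(p) = -1.874469, -p*log2(p) = 0.511219
  p = 16/66 = 0.242424: log2(p) = -2.044394, -p*log2(p) = 0.495611
  p = 17/66 = 0.257576: log2(p) = -1.956931, -p*log2(p) = 0.504058
  p = 15/66 = 0.227273: log2(p) = -2.137504, -p*log2(p) = 0.485796
H = 0.511219 + 0.495611 + 0.504058 + 0.485796 = 1.996684

H = 1.9967 bits/symbol


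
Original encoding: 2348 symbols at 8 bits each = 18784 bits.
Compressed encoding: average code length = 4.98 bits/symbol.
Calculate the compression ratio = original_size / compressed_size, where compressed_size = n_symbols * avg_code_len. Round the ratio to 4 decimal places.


original_size = n_symbols * orig_bits = 2348 * 8 = 18784 bits
compressed_size = n_symbols * avg_code_len = 2348 * 4.98 = 11693.04 bits
ratio = original_size / compressed_size = 18784 / 11693.04 = 1.6064

Compression ratio = 1.6064


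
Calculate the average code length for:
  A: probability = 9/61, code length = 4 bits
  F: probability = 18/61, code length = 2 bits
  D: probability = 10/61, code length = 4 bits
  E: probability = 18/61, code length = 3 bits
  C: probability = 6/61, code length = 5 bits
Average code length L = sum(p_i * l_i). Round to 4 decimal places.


Weighted contributions p_i * l_i:
  A: (9/61) * 4 = 36/61
  F: (18/61) * 2 = 36/61
  D: (10/61) * 4 = 40/61
  E: (18/61) * 3 = 54/61
  C: (6/61) * 5 = 30/61
Sum = (36 + 36 + 40 + 54 + 30)/61 = 196/61

L = 196/61 = 3.2131 bits/symbol


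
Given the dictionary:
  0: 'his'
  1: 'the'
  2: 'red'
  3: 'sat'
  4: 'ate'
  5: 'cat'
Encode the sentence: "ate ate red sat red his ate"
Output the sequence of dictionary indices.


Look up each word in the dictionary:
  'ate' -> 4
  'ate' -> 4
  'red' -> 2
  'sat' -> 3
  'red' -> 2
  'his' -> 0
  'ate' -> 4

Encoded: [4, 4, 2, 3, 2, 0, 4]


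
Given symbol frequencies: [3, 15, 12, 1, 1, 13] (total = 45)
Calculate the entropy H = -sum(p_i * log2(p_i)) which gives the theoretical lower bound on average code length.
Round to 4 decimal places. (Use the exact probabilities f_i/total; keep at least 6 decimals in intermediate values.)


Per-symbol terms -p_i * log2(p_i) with p_i = f_i/45:
  p = 3/45 = 0.066667: log2(p) = -3.906891, -p*log2(p) = 0.260459
  p = 15/45 = 0.333333: log2(p) = -1.584963, -p*log2(p) = 0.528321
  p = 12/45 = 0.266667: log2(p) = -1.906891, -p*log2(p) = 0.508504
  p = 1/45 = 0.022222: log2(p) = -5.491853, -p*log2(p) = 0.122041
  p = 1/45 = 0.022222: log2(p) = -5.491853, -p*log2(p) = 0.122041
  p = 13/45 = 0.288889: log2(p) = -1.791413, -p*log2(p) = 0.517519
H = 0.260459 + 0.528321 + 0.508504 + 0.122041 + 0.122041 + 0.517519 = 2.058885

H = 2.0589 bits/symbol


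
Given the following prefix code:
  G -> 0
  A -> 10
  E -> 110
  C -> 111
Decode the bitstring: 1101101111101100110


Decoding step by step:
Bits 110 -> E
Bits 110 -> E
Bits 111 -> C
Bits 110 -> E
Bits 110 -> E
Bits 0 -> G
Bits 110 -> E


Decoded message: EECEEGE


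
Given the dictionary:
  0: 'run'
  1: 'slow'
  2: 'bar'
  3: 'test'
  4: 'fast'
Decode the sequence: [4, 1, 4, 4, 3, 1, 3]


Look up each index in the dictionary:
  4 -> 'fast'
  1 -> 'slow'
  4 -> 'fast'
  4 -> 'fast'
  3 -> 'test'
  1 -> 'slow'
  3 -> 'test'

Decoded: "fast slow fast fast test slow test"


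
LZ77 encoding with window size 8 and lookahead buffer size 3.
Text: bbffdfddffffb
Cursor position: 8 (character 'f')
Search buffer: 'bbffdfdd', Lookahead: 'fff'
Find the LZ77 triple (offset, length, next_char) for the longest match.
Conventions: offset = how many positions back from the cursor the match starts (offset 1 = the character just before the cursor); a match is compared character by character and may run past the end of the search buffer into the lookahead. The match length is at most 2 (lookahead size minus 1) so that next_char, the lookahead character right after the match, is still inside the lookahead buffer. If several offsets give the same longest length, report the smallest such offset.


Try each offset into the search buffer:
  offset=1 (pos 7, char 'd'): match length 0
  offset=2 (pos 6, char 'd'): match length 0
  offset=3 (pos 5, char 'f'): match length 1
  offset=4 (pos 4, char 'd'): match length 0
  offset=5 (pos 3, char 'f'): match length 1
  offset=6 (pos 2, char 'f'): match length 2
  offset=7 (pos 1, char 'b'): match length 0
  offset=8 (pos 0, char 'b'): match length 0
Longest match has length 2 at offset 6.
next_char = character at position 8 + 2 = 10 -> 'f'

Best match: offset=6, length=2 (matching 'ff' starting at position 2)
LZ77 triple: (6, 2, 'f')


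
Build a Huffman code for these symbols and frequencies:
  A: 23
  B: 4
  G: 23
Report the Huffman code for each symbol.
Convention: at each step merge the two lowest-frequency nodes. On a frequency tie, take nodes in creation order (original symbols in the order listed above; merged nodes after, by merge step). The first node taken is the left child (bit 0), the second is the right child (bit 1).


Huffman tree construction:
Step 1: Merge B(4) + A(23) = 27
Step 2: Merge G(23) + (B+A)(27) = 50
Read each symbol's code off the tree from the root (left child = 0, right child = 1).

Codes:
  A: 11 (length 2)
  B: 10 (length 2)
  G: 0 (length 1)
Average code length: 77/50 = 1.5400 bits/symbol


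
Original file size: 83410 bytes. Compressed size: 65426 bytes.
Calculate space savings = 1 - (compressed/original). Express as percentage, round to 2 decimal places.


ratio = compressed/original = 65426/83410 = 0.78439
savings = 1 - ratio = 1 - 0.78439 = 0.21561
as a percentage: 0.21561 * 100 = 21.56%

Space savings = 1 - 65426/83410 = 21.56%


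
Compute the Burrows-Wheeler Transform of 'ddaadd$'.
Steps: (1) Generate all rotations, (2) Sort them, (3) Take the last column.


Rotations (sorted):
  0: $ddaadd -> last char: d
  1: aadd$dd -> last char: d
  2: add$dda -> last char: a
  3: d$ddaad -> last char: d
  4: daadd$d -> last char: d
  5: dd$ddaa -> last char: a
  6: ddaadd$ -> last char: $


BWT = ddadda$


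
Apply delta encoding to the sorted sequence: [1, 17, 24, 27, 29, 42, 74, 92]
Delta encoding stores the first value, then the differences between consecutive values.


First value: 1
Deltas:
  17 - 1 = 16
  24 - 17 = 7
  27 - 24 = 3
  29 - 27 = 2
  42 - 29 = 13
  74 - 42 = 32
  92 - 74 = 18


Delta encoded: [1, 16, 7, 3, 2, 13, 32, 18]


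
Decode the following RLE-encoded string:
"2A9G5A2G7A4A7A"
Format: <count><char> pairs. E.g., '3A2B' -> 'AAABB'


Expanding each <count><char> pair:
  2A -> 'AA'
  9G -> 'GGGGGGGGG'
  5A -> 'AAAAA'
  2G -> 'GG'
  7A -> 'AAAAAAA'
  4A -> 'AAAA'
  7A -> 'AAAAAAA'

Decoded = AAGGGGGGGGGAAAAAGGAAAAAAAAAAAAAAAAAA


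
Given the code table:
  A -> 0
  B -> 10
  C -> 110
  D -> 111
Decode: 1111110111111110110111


Decoding:
111 -> D
111 -> D
0 -> A
111 -> D
111 -> D
110 -> C
110 -> C
111 -> D


Result: DDADDCCD


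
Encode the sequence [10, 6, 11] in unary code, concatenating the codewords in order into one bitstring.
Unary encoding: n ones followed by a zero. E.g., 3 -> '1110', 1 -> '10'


Encode each number as n ones followed by a terminating 0:
  10 -> 11111111110 (11 bits)
  6 -> 1111110 (7 bits)
  11 -> 111111111110 (12 bits)
Total length = 11 + 7 + 12 = 30 bits.

Unary([10, 6, 11]) = 111111111101111110111111111110 (30 bits)


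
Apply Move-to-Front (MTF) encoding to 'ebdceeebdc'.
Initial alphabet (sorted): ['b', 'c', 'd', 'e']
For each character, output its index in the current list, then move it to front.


MTF encoding:
'e': index 3 in ['b', 'c', 'd', 'e'] -> ['e', 'b', 'c', 'd']
'b': index 1 in ['e', 'b', 'c', 'd'] -> ['b', 'e', 'c', 'd']
'd': index 3 in ['b', 'e', 'c', 'd'] -> ['d', 'b', 'e', 'c']
'c': index 3 in ['d', 'b', 'e', 'c'] -> ['c', 'd', 'b', 'e']
'e': index 3 in ['c', 'd', 'b', 'e'] -> ['e', 'c', 'd', 'b']
'e': index 0 in ['e', 'c', 'd', 'b'] -> ['e', 'c', 'd', 'b']
'e': index 0 in ['e', 'c', 'd', 'b'] -> ['e', 'c', 'd', 'b']
'b': index 3 in ['e', 'c', 'd', 'b'] -> ['b', 'e', 'c', 'd']
'd': index 3 in ['b', 'e', 'c', 'd'] -> ['d', 'b', 'e', 'c']
'c': index 3 in ['d', 'b', 'e', 'c'] -> ['c', 'd', 'b', 'e']


Output: [3, 1, 3, 3, 3, 0, 0, 3, 3, 3]


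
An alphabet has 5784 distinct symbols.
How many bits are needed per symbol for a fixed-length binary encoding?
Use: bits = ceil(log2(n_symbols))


log2(5784) = 12.4979
Bracket: 2^12 = 4096 < 5784 <= 2^13 = 8192
So ceil(log2(5784)) = 13

bits = ceil(log2(5784)) = ceil(12.4979) = 13 bits


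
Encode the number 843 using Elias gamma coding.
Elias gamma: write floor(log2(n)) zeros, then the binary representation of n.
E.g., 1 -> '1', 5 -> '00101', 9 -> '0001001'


num_bits = floor(log2(843)) + 1 = 10
leading_zeros = num_bits - 1 = 9
binary(843) = 1101001011

Elias gamma(843) = '000000000' + '1101001011' = 0000000001101001011 (19 bits)


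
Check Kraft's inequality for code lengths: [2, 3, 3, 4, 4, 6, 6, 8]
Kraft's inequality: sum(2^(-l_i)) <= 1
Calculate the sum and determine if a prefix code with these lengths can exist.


Sum = 2^(-2) + 2^(-3) + 2^(-3) + 2^(-4) + 2^(-4) + 2^(-6) + 2^(-6) + 2^(-8)
    = 0.25 + 0.125 + 0.125 + 0.0625 + 0.0625 + 0.015625 + 0.015625 + 0.00390625
    = 169/256 = 0.66015625
Since 0.66015625 <= 1, Kraft's inequality IS satisfied.
A prefix code with these lengths CAN exist.

Kraft sum = 0.66015625. Satisfied.


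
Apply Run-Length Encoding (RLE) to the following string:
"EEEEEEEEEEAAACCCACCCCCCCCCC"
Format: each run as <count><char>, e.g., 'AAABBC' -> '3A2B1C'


Scanning runs left to right:
  i=0: run of 'E' x 10 -> '10E'
  i=10: run of 'A' x 3 -> '3A'
  i=13: run of 'C' x 3 -> '3C'
  i=16: run of 'A' x 1 -> '1A'
  i=17: run of 'C' x 10 -> '10C'

RLE = 10E3A3C1A10C


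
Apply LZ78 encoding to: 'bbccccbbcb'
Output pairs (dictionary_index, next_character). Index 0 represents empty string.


LZ78 encoding steps:
Dictionary: {0: ''}
Step 1: w='' (idx 0), next='b' -> output (0, 'b'), add 'b' as idx 1
Step 2: w='b' (idx 1), next='c' -> output (1, 'c'), add 'bc' as idx 2
Step 3: w='' (idx 0), next='c' -> output (0, 'c'), add 'c' as idx 3
Step 4: w='c' (idx 3), next='c' -> output (3, 'c'), add 'cc' as idx 4
Step 5: w='b' (idx 1), next='b' -> output (1, 'b'), add 'bb' as idx 5
Step 6: w='c' (idx 3), next='b' -> output (3, 'b'), add 'cb' as idx 6


Encoded: [(0, 'b'), (1, 'c'), (0, 'c'), (3, 'c'), (1, 'b'), (3, 'b')]


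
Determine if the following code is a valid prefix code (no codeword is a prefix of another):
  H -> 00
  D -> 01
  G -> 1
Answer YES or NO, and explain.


Checking each pair (does one codeword prefix another?):
  H='00' vs D='01': no prefix
  H='00' vs G='1': no prefix
  D='01' vs H='00': no prefix
  D='01' vs G='1': no prefix
  G='1' vs H='00': no prefix
  G='1' vs D='01': no prefix
No violation found over all pairs.

YES -- this is a valid prefix code. No codeword is a prefix of any other codeword.


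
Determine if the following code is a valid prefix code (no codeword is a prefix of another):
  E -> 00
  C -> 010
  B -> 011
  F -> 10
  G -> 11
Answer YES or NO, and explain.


Checking each pair (does one codeword prefix another?):
  E='00' vs C='010': no prefix
  E='00' vs B='011': no prefix
  E='00' vs F='10': no prefix
  E='00' vs G='11': no prefix
  C='010' vs E='00': no prefix
  C='010' vs B='011': no prefix
  C='010' vs F='10': no prefix
  C='010' vs G='11': no prefix
  B='011' vs E='00': no prefix
  B='011' vs C='010': no prefix
  B='011' vs F='10': no prefix
  B='011' vs G='11': no prefix
  F='10' vs E='00': no prefix
  F='10' vs C='010': no prefix
  F='10' vs B='011': no prefix
  F='10' vs G='11': no prefix
  G='11' vs E='00': no prefix
  G='11' vs C='010': no prefix
  G='11' vs B='011': no prefix
  G='11' vs F='10': no prefix
No violation found over all pairs.

YES -- this is a valid prefix code. No codeword is a prefix of any other codeword.


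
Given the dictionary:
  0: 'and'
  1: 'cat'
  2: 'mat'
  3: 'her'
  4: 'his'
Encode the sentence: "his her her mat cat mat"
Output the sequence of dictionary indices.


Look up each word in the dictionary:
  'his' -> 4
  'her' -> 3
  'her' -> 3
  'mat' -> 2
  'cat' -> 1
  'mat' -> 2

Encoded: [4, 3, 3, 2, 1, 2]


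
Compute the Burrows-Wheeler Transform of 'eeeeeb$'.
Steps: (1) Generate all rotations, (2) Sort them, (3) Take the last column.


Rotations (sorted):
  0: $eeeeeb -> last char: b
  1: b$eeeee -> last char: e
  2: eb$eeee -> last char: e
  3: eeb$eee -> last char: e
  4: eeeb$ee -> last char: e
  5: eeeeb$e -> last char: e
  6: eeeeeb$ -> last char: $


BWT = beeeee$


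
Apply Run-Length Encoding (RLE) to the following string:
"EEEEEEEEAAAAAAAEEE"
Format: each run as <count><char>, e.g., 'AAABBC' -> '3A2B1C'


Scanning runs left to right:
  i=0: run of 'E' x 8 -> '8E'
  i=8: run of 'A' x 7 -> '7A'
  i=15: run of 'E' x 3 -> '3E'

RLE = 8E7A3E


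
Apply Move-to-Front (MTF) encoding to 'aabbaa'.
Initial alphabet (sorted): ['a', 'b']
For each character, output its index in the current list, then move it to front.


MTF encoding:
'a': index 0 in ['a', 'b'] -> ['a', 'b']
'a': index 0 in ['a', 'b'] -> ['a', 'b']
'b': index 1 in ['a', 'b'] -> ['b', 'a']
'b': index 0 in ['b', 'a'] -> ['b', 'a']
'a': index 1 in ['b', 'a'] -> ['a', 'b']
'a': index 0 in ['a', 'b'] -> ['a', 'b']


Output: [0, 0, 1, 0, 1, 0]


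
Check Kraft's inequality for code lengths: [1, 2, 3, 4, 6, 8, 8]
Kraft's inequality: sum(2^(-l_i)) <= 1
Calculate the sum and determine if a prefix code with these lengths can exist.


Sum = 2^(-1) + 2^(-2) + 2^(-3) + 2^(-4) + 2^(-6) + 2^(-8) + 2^(-8)
    = 0.5 + 0.25 + 0.125 + 0.0625 + 0.015625 + 0.00390625 + 0.00390625
    = 246/256 = 0.9609375
Since 0.9609375 <= 1, Kraft's inequality IS satisfied.
A prefix code with these lengths CAN exist.

Kraft sum = 0.9609375. Satisfied.


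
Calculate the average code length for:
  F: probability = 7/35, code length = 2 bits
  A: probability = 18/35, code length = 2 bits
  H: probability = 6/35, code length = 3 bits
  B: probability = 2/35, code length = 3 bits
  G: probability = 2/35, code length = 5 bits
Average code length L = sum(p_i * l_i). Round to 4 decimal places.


Weighted contributions p_i * l_i:
  F: (7/35) * 2 = 14/35
  A: (18/35) * 2 = 36/35
  H: (6/35) * 3 = 18/35
  B: (2/35) * 3 = 6/35
  G: (2/35) * 5 = 10/35
Sum = (14 + 36 + 18 + 6 + 10)/35 = 84/35

L = 84/35 = 2.4000 bits/symbol


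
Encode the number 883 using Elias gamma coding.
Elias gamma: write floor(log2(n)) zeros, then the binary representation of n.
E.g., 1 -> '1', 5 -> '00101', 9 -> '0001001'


num_bits = floor(log2(883)) + 1 = 10
leading_zeros = num_bits - 1 = 9
binary(883) = 1101110011

Elias gamma(883) = '000000000' + '1101110011' = 0000000001101110011 (19 bits)


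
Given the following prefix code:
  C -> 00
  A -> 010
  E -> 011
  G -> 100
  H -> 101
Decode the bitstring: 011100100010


Decoding step by step:
Bits 011 -> E
Bits 100 -> G
Bits 100 -> G
Bits 010 -> A


Decoded message: EGGA


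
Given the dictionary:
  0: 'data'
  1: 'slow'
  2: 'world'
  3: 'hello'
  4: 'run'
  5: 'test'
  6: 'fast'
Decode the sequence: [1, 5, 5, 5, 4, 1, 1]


Look up each index in the dictionary:
  1 -> 'slow'
  5 -> 'test'
  5 -> 'test'
  5 -> 'test'
  4 -> 'run'
  1 -> 'slow'
  1 -> 'slow'

Decoded: "slow test test test run slow slow"


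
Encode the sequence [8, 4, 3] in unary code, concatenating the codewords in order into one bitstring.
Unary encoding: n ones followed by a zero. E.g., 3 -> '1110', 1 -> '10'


Encode each number as n ones followed by a terminating 0:
  8 -> 111111110 (9 bits)
  4 -> 11110 (5 bits)
  3 -> 1110 (4 bits)
Total length = 9 + 5 + 4 = 18 bits.

Unary([8, 4, 3]) = 111111110111101110 (18 bits)


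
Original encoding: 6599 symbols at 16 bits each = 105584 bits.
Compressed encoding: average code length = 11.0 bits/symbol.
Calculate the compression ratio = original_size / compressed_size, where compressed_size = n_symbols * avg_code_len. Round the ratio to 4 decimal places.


original_size = n_symbols * orig_bits = 6599 * 16 = 105584 bits
compressed_size = n_symbols * avg_code_len = 6599 * 11.0 = 72589.0 bits
ratio = original_size / compressed_size = 105584 / 72589.0 = 1.4545

Compression ratio = 1.4545


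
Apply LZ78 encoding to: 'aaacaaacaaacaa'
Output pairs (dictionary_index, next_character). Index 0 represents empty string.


LZ78 encoding steps:
Dictionary: {0: ''}
Step 1: w='' (idx 0), next='a' -> output (0, 'a'), add 'a' as idx 1
Step 2: w='a' (idx 1), next='a' -> output (1, 'a'), add 'aa' as idx 2
Step 3: w='' (idx 0), next='c' -> output (0, 'c'), add 'c' as idx 3
Step 4: w='aa' (idx 2), next='a' -> output (2, 'a'), add 'aaa' as idx 4
Step 5: w='c' (idx 3), next='a' -> output (3, 'a'), add 'ca' as idx 5
Step 6: w='aa' (idx 2), next='c' -> output (2, 'c'), add 'aac' as idx 6
Step 7: w='aa' (idx 2), end of input -> output (2, '')


Encoded: [(0, 'a'), (1, 'a'), (0, 'c'), (2, 'a'), (3, 'a'), (2, 'c'), (2, '')]


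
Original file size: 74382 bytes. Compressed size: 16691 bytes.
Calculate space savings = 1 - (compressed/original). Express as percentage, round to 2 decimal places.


ratio = compressed/original = 16691/74382 = 0.224396
savings = 1 - ratio = 1 - 0.224396 = 0.775604
as a percentage: 0.775604 * 100 = 77.56%

Space savings = 1 - 16691/74382 = 77.56%


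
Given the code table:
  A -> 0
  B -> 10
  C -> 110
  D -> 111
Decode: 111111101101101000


Decoding:
111 -> D
111 -> D
10 -> B
110 -> C
110 -> C
10 -> B
0 -> A
0 -> A


Result: DDBCCBAA


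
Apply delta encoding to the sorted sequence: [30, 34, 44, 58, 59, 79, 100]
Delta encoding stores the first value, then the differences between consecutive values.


First value: 30
Deltas:
  34 - 30 = 4
  44 - 34 = 10
  58 - 44 = 14
  59 - 58 = 1
  79 - 59 = 20
  100 - 79 = 21


Delta encoded: [30, 4, 10, 14, 1, 20, 21]


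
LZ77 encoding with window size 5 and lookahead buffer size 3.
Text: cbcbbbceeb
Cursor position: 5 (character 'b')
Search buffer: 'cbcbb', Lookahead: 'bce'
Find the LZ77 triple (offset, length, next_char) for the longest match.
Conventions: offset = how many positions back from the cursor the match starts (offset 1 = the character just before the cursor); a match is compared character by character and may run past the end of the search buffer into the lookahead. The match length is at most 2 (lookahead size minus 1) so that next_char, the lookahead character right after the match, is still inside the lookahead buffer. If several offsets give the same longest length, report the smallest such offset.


Try each offset into the search buffer:
  offset=1 (pos 4, char 'b'): match length 1
  offset=2 (pos 3, char 'b'): match length 1
  offset=3 (pos 2, char 'c'): match length 0
  offset=4 (pos 1, char 'b'): match length 2
  offset=5 (pos 0, char 'c'): match length 0
Longest match has length 2 at offset 4.
next_char = character at position 5 + 2 = 7 -> 'e'

Best match: offset=4, length=2 (matching 'bc' starting at position 1)
LZ77 triple: (4, 2, 'e')


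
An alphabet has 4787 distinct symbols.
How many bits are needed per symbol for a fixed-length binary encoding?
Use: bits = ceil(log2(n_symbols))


log2(4787) = 12.2249
Bracket: 2^12 = 4096 < 4787 <= 2^13 = 8192
So ceil(log2(4787)) = 13

bits = ceil(log2(4787)) = ceil(12.2249) = 13 bits


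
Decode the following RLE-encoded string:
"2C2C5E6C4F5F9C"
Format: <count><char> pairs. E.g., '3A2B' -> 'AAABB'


Expanding each <count><char> pair:
  2C -> 'CC'
  2C -> 'CC'
  5E -> 'EEEEE'
  6C -> 'CCCCCC'
  4F -> 'FFFF'
  5F -> 'FFFFF'
  9C -> 'CCCCCCCCC'

Decoded = CCCCEEEEECCCCCCFFFFFFFFFCCCCCCCCC


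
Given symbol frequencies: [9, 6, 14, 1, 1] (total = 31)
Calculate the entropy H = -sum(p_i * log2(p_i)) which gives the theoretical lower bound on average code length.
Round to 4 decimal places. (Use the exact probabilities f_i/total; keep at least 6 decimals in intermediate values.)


Per-symbol terms -p_i * log2(p_i) with p_i = f_i/31:
  p = 9/31 = 0.290323: log2(p) = -1.784271, -p*log2(p) = 0.518014
  p = 6/31 = 0.193548: log2(p) = -2.369234, -p*log2(p) = 0.458561
  p = 14/31 = 0.451613: log2(p) = -1.146841, -p*log2(p) = 0.517928
  p = 1/31 = 0.032258: log2(p) = -4.954196, -p*log2(p) = 0.159813
  p = 1/31 = 0.032258: log2(p) = -4.954196, -p*log2(p) = 0.159813
H = 0.518014 + 0.458561 + 0.517928 + 0.159813 + 0.159813 = 1.814129

H = 1.8141 bits/symbol


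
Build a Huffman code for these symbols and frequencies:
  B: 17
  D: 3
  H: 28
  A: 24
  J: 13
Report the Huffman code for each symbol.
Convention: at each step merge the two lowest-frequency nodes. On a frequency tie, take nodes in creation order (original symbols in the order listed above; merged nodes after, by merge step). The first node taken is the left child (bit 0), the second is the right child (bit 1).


Huffman tree construction:
Step 1: Merge D(3) + J(13) = 16
Step 2: Merge (D+J)(16) + B(17) = 33
Step 3: Merge A(24) + H(28) = 52
Step 4: Merge ((D+J)+B)(33) + (A+H)(52) = 85
Read each symbol's code off the tree from the root (left child = 0, right child = 1).

Codes:
  B: 01 (length 2)
  D: 000 (length 3)
  H: 11 (length 2)
  A: 10 (length 2)
  J: 001 (length 3)
Average code length: 186/85 = 2.1882 bits/symbol


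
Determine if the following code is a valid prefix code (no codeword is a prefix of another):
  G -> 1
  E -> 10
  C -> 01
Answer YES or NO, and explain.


Checking each pair (does one codeword prefix another?):
  G='1' vs E='10': prefix -- VIOLATION

NO -- this is NOT a valid prefix code. G (1) is a prefix of E (10).


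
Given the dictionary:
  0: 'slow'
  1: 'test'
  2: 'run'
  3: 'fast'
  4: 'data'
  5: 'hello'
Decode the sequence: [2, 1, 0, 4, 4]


Look up each index in the dictionary:
  2 -> 'run'
  1 -> 'test'
  0 -> 'slow'
  4 -> 'data'
  4 -> 'data'

Decoded: "run test slow data data"


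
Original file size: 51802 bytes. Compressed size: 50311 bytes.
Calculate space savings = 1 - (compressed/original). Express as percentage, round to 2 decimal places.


ratio = compressed/original = 50311/51802 = 0.971217
savings = 1 - ratio = 1 - 0.971217 = 0.028783
as a percentage: 0.028783 * 100 = 2.88%

Space savings = 1 - 50311/51802 = 2.88%


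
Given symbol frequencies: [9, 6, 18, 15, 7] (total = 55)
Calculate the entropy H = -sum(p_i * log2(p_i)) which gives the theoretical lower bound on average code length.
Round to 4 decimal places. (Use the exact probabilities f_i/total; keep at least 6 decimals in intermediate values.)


Per-symbol terms -p_i * log2(p_i) with p_i = f_i/55:
  p = 9/55 = 0.163636: log2(p) = -2.611435, -p*log2(p) = 0.427326
  p = 6/55 = 0.109091: log2(p) = -3.196397, -p*log2(p) = 0.348698
  p = 18/55 = 0.327273: log2(p) = -1.611435, -p*log2(p) = 0.527379
  p = 15/55 = 0.272727: log2(p) = -1.874469, -p*log2(p) = 0.511219
  p = 7/55 = 0.127273: log2(p) = -2.974005, -p*log2(p) = 0.378510
H = 0.427326 + 0.348698 + 0.527379 + 0.511219 + 0.378510 = 2.193132

H = 2.1931 bits/symbol


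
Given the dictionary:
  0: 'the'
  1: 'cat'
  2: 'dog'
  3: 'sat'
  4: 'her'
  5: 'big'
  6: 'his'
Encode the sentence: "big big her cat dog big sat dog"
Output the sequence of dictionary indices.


Look up each word in the dictionary:
  'big' -> 5
  'big' -> 5
  'her' -> 4
  'cat' -> 1
  'dog' -> 2
  'big' -> 5
  'sat' -> 3
  'dog' -> 2

Encoded: [5, 5, 4, 1, 2, 5, 3, 2]


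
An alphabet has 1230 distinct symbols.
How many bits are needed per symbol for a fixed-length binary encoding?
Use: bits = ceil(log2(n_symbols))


log2(1230) = 10.2644
Bracket: 2^10 = 1024 < 1230 <= 2^11 = 2048
So ceil(log2(1230)) = 11

bits = ceil(log2(1230)) = ceil(10.2644) = 11 bits


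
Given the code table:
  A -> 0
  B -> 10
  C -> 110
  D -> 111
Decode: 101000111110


Decoding:
10 -> B
10 -> B
0 -> A
0 -> A
111 -> D
110 -> C


Result: BBAADC


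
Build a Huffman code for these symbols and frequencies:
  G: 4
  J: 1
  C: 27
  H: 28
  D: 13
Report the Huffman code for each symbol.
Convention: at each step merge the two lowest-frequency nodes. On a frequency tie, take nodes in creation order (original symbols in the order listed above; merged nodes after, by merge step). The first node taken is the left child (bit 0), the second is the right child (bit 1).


Huffman tree construction:
Step 1: Merge J(1) + G(4) = 5
Step 2: Merge (J+G)(5) + D(13) = 18
Step 3: Merge ((J+G)+D)(18) + C(27) = 45
Step 4: Merge H(28) + (((J+G)+D)+C)(45) = 73
Read each symbol's code off the tree from the root (left child = 0, right child = 1).

Codes:
  G: 1001 (length 4)
  J: 1000 (length 4)
  C: 11 (length 2)
  H: 0 (length 1)
  D: 101 (length 3)
Average code length: 141/73 = 1.9315 bits/symbol


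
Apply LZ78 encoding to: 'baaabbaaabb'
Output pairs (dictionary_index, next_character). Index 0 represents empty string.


LZ78 encoding steps:
Dictionary: {0: ''}
Step 1: w='' (idx 0), next='b' -> output (0, 'b'), add 'b' as idx 1
Step 2: w='' (idx 0), next='a' -> output (0, 'a'), add 'a' as idx 2
Step 3: w='a' (idx 2), next='a' -> output (2, 'a'), add 'aa' as idx 3
Step 4: w='b' (idx 1), next='b' -> output (1, 'b'), add 'bb' as idx 4
Step 5: w='aa' (idx 3), next='a' -> output (3, 'a'), add 'aaa' as idx 5
Step 6: w='bb' (idx 4), end of input -> output (4, '')


Encoded: [(0, 'b'), (0, 'a'), (2, 'a'), (1, 'b'), (3, 'a'), (4, '')]


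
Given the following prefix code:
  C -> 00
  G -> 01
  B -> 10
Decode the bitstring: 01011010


Decoding step by step:
Bits 01 -> G
Bits 01 -> G
Bits 10 -> B
Bits 10 -> B


Decoded message: GGBB


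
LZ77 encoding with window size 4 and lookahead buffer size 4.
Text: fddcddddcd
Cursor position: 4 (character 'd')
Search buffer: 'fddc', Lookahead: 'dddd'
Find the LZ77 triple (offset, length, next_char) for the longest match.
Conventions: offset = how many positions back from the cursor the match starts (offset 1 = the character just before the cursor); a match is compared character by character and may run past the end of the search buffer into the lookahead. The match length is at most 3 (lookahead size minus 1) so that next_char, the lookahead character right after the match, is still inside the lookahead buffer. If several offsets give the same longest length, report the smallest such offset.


Try each offset into the search buffer:
  offset=1 (pos 3, char 'c'): match length 0
  offset=2 (pos 2, char 'd'): match length 1
  offset=3 (pos 1, char 'd'): match length 2
  offset=4 (pos 0, char 'f'): match length 0
Longest match has length 2 at offset 3.
next_char = character at position 4 + 2 = 6 -> 'd'

Best match: offset=3, length=2 (matching 'dd' starting at position 1)
LZ77 triple: (3, 2, 'd')


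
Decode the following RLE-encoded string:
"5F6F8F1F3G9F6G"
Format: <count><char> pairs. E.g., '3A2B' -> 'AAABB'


Expanding each <count><char> pair:
  5F -> 'FFFFF'
  6F -> 'FFFFFF'
  8F -> 'FFFFFFFF'
  1F -> 'F'
  3G -> 'GGG'
  9F -> 'FFFFFFFFF'
  6G -> 'GGGGGG'

Decoded = FFFFFFFFFFFFFFFFFFFFGGGFFFFFFFFFGGGGGG


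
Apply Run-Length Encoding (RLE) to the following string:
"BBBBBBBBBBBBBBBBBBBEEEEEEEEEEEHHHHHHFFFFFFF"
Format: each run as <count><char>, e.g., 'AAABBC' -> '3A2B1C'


Scanning runs left to right:
  i=0: run of 'B' x 19 -> '19B'
  i=19: run of 'E' x 11 -> '11E'
  i=30: run of 'H' x 6 -> '6H'
  i=36: run of 'F' x 7 -> '7F'

RLE = 19B11E6H7F


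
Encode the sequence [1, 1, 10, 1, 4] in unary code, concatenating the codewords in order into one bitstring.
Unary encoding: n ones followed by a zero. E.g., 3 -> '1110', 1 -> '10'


Encode each number as n ones followed by a terminating 0:
  1 -> 10 (2 bits)
  1 -> 10 (2 bits)
  10 -> 11111111110 (11 bits)
  1 -> 10 (2 bits)
  4 -> 11110 (5 bits)
Total length = 2 + 2 + 11 + 2 + 5 = 22 bits.

Unary([1, 1, 10, 1, 4]) = 1010111111111101011110 (22 bits)


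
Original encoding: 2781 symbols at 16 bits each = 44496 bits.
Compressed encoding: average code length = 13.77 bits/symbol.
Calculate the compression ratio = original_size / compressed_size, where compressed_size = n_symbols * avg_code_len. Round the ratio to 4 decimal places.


original_size = n_symbols * orig_bits = 2781 * 16 = 44496 bits
compressed_size = n_symbols * avg_code_len = 2781 * 13.77 = 38294.37 bits
ratio = original_size / compressed_size = 44496 / 38294.37 = 1.1619

Compression ratio = 1.1619


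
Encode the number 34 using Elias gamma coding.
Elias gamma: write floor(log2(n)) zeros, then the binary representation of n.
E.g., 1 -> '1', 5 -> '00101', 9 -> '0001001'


num_bits = floor(log2(34)) + 1 = 6
leading_zeros = num_bits - 1 = 5
binary(34) = 100010

Elias gamma(34) = '00000' + '100010' = 00000100010 (11 bits)


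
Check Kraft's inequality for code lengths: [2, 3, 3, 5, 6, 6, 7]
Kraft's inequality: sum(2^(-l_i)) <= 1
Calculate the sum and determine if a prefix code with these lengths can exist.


Sum = 2^(-2) + 2^(-3) + 2^(-3) + 2^(-5) + 2^(-6) + 2^(-6) + 2^(-7)
    = 0.25 + 0.125 + 0.125 + 0.03125 + 0.015625 + 0.015625 + 0.0078125
    = 73/128 = 0.5703125
Since 0.5703125 <= 1, Kraft's inequality IS satisfied.
A prefix code with these lengths CAN exist.

Kraft sum = 0.5703125. Satisfied.


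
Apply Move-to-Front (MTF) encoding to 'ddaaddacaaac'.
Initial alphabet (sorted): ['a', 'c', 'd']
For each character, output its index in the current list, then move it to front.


MTF encoding:
'd': index 2 in ['a', 'c', 'd'] -> ['d', 'a', 'c']
'd': index 0 in ['d', 'a', 'c'] -> ['d', 'a', 'c']
'a': index 1 in ['d', 'a', 'c'] -> ['a', 'd', 'c']
'a': index 0 in ['a', 'd', 'c'] -> ['a', 'd', 'c']
'd': index 1 in ['a', 'd', 'c'] -> ['d', 'a', 'c']
'd': index 0 in ['d', 'a', 'c'] -> ['d', 'a', 'c']
'a': index 1 in ['d', 'a', 'c'] -> ['a', 'd', 'c']
'c': index 2 in ['a', 'd', 'c'] -> ['c', 'a', 'd']
'a': index 1 in ['c', 'a', 'd'] -> ['a', 'c', 'd']
'a': index 0 in ['a', 'c', 'd'] -> ['a', 'c', 'd']
'a': index 0 in ['a', 'c', 'd'] -> ['a', 'c', 'd']
'c': index 1 in ['a', 'c', 'd'] -> ['c', 'a', 'd']


Output: [2, 0, 1, 0, 1, 0, 1, 2, 1, 0, 0, 1]


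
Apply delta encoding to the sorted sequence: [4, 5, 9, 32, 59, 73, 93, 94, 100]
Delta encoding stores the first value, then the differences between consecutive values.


First value: 4
Deltas:
  5 - 4 = 1
  9 - 5 = 4
  32 - 9 = 23
  59 - 32 = 27
  73 - 59 = 14
  93 - 73 = 20
  94 - 93 = 1
  100 - 94 = 6


Delta encoded: [4, 1, 4, 23, 27, 14, 20, 1, 6]


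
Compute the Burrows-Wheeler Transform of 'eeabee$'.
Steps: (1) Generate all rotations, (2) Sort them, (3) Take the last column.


Rotations (sorted):
  0: $eeabee -> last char: e
  1: abee$ee -> last char: e
  2: bee$eea -> last char: a
  3: e$eeabe -> last char: e
  4: eabee$e -> last char: e
  5: ee$eeab -> last char: b
  6: eeabee$ -> last char: $


BWT = eeaeeb$


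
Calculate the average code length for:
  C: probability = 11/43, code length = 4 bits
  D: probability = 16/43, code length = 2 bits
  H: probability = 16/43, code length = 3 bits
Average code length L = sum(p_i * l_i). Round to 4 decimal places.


Weighted contributions p_i * l_i:
  C: (11/43) * 4 = 44/43
  D: (16/43) * 2 = 32/43
  H: (16/43) * 3 = 48/43
Sum = (44 + 32 + 48)/43 = 124/43

L = 124/43 = 2.8837 bits/symbol
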